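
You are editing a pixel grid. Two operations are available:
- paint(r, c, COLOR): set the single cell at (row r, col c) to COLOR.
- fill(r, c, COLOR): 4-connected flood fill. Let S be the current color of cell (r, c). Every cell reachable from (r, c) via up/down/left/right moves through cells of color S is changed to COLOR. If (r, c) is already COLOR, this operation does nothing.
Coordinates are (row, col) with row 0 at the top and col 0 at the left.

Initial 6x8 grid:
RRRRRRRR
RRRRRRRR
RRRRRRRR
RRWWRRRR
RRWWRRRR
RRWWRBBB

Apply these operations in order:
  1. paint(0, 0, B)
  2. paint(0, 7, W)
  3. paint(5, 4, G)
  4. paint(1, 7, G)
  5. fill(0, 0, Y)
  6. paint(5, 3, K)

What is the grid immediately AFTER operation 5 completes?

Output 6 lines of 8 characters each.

Answer: YRRRRRRW
RRRRRRRG
RRRRRRRR
RRWWRRRR
RRWWRRRR
RRWWGBBB

Derivation:
After op 1 paint(0,0,B):
BRRRRRRR
RRRRRRRR
RRRRRRRR
RRWWRRRR
RRWWRRRR
RRWWRBBB
After op 2 paint(0,7,W):
BRRRRRRW
RRRRRRRR
RRRRRRRR
RRWWRRRR
RRWWRRRR
RRWWRBBB
After op 3 paint(5,4,G):
BRRRRRRW
RRRRRRRR
RRRRRRRR
RRWWRRRR
RRWWRRRR
RRWWGBBB
After op 4 paint(1,7,G):
BRRRRRRW
RRRRRRRG
RRRRRRRR
RRWWRRRR
RRWWRRRR
RRWWGBBB
After op 5 fill(0,0,Y) [1 cells changed]:
YRRRRRRW
RRRRRRRG
RRRRRRRR
RRWWRRRR
RRWWRRRR
RRWWGBBB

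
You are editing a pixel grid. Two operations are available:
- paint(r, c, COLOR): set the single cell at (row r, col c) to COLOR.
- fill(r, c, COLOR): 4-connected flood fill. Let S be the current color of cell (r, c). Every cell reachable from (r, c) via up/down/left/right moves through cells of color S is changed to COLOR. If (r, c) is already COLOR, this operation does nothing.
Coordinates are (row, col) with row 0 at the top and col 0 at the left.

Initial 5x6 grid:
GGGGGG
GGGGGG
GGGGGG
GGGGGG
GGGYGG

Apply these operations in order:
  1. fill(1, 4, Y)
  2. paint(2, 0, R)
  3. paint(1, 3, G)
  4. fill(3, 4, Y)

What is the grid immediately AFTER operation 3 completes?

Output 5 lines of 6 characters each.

After op 1 fill(1,4,Y) [29 cells changed]:
YYYYYY
YYYYYY
YYYYYY
YYYYYY
YYYYYY
After op 2 paint(2,0,R):
YYYYYY
YYYYYY
RYYYYY
YYYYYY
YYYYYY
After op 3 paint(1,3,G):
YYYYYY
YYYGYY
RYYYYY
YYYYYY
YYYYYY

Answer: YYYYYY
YYYGYY
RYYYYY
YYYYYY
YYYYYY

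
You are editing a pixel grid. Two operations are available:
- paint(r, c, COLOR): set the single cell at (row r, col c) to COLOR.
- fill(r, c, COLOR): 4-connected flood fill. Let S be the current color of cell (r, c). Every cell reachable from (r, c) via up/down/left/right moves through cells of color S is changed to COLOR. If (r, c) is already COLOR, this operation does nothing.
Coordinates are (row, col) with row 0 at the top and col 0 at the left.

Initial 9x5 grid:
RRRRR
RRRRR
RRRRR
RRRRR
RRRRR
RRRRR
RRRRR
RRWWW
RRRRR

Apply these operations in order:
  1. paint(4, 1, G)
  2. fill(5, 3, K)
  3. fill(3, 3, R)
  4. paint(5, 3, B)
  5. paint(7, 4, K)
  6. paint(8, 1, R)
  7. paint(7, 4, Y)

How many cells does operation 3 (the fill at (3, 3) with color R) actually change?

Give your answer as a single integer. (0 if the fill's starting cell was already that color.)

After op 1 paint(4,1,G):
RRRRR
RRRRR
RRRRR
RRRRR
RGRRR
RRRRR
RRRRR
RRWWW
RRRRR
After op 2 fill(5,3,K) [41 cells changed]:
KKKKK
KKKKK
KKKKK
KKKKK
KGKKK
KKKKK
KKKKK
KKWWW
KKKKK
After op 3 fill(3,3,R) [41 cells changed]:
RRRRR
RRRRR
RRRRR
RRRRR
RGRRR
RRRRR
RRRRR
RRWWW
RRRRR

Answer: 41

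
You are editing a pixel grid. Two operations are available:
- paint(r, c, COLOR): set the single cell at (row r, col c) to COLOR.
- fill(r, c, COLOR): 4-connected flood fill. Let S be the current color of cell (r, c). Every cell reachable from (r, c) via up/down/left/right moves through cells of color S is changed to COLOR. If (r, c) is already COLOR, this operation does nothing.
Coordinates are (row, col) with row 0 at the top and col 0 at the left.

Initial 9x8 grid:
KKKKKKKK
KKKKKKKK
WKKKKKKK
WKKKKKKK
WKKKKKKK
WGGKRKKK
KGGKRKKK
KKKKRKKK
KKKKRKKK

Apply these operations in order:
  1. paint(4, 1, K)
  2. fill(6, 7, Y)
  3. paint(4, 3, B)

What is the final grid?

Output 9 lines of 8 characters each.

Answer: YYYYYYYY
YYYYYYYY
WYYYYYYY
WYYYYYYY
WYYBYYYY
WGGYRYYY
YGGYRYYY
YYYYRYYY
YYYYRYYY

Derivation:
After op 1 paint(4,1,K):
KKKKKKKK
KKKKKKKK
WKKKKKKK
WKKKKKKK
WKKKKKKK
WGGKRKKK
KGGKRKKK
KKKKRKKK
KKKKRKKK
After op 2 fill(6,7,Y) [60 cells changed]:
YYYYYYYY
YYYYYYYY
WYYYYYYY
WYYYYYYY
WYYYYYYY
WGGYRYYY
YGGYRYYY
YYYYRYYY
YYYYRYYY
After op 3 paint(4,3,B):
YYYYYYYY
YYYYYYYY
WYYYYYYY
WYYYYYYY
WYYBYYYY
WGGYRYYY
YGGYRYYY
YYYYRYYY
YYYYRYYY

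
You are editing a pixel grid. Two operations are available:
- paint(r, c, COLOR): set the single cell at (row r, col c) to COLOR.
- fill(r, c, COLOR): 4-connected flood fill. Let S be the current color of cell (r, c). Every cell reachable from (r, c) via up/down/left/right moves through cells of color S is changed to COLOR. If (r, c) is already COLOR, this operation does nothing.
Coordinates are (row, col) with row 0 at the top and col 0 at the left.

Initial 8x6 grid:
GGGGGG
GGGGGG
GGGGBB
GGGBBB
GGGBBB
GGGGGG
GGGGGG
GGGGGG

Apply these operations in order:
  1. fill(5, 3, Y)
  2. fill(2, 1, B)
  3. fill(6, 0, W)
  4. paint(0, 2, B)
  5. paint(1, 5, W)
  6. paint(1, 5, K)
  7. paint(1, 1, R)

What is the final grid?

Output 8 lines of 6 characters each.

After op 1 fill(5,3,Y) [40 cells changed]:
YYYYYY
YYYYYY
YYYYBB
YYYBBB
YYYBBB
YYYYYY
YYYYYY
YYYYYY
After op 2 fill(2,1,B) [40 cells changed]:
BBBBBB
BBBBBB
BBBBBB
BBBBBB
BBBBBB
BBBBBB
BBBBBB
BBBBBB
After op 3 fill(6,0,W) [48 cells changed]:
WWWWWW
WWWWWW
WWWWWW
WWWWWW
WWWWWW
WWWWWW
WWWWWW
WWWWWW
After op 4 paint(0,2,B):
WWBWWW
WWWWWW
WWWWWW
WWWWWW
WWWWWW
WWWWWW
WWWWWW
WWWWWW
After op 5 paint(1,5,W):
WWBWWW
WWWWWW
WWWWWW
WWWWWW
WWWWWW
WWWWWW
WWWWWW
WWWWWW
After op 6 paint(1,5,K):
WWBWWW
WWWWWK
WWWWWW
WWWWWW
WWWWWW
WWWWWW
WWWWWW
WWWWWW
After op 7 paint(1,1,R):
WWBWWW
WRWWWK
WWWWWW
WWWWWW
WWWWWW
WWWWWW
WWWWWW
WWWWWW

Answer: WWBWWW
WRWWWK
WWWWWW
WWWWWW
WWWWWW
WWWWWW
WWWWWW
WWWWWW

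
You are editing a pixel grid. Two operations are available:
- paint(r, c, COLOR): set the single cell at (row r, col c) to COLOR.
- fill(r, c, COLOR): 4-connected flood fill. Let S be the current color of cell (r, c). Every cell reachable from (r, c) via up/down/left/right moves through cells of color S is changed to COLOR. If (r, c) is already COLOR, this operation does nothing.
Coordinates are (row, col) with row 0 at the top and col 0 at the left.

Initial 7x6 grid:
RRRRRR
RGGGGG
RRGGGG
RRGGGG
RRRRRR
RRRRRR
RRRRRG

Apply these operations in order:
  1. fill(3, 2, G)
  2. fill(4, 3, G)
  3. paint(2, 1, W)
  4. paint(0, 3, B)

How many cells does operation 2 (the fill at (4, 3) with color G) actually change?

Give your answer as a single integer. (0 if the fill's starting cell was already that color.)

After op 1 fill(3,2,G) [0 cells changed]:
RRRRRR
RGGGGG
RRGGGG
RRGGGG
RRRRRR
RRRRRR
RRRRRG
After op 2 fill(4,3,G) [28 cells changed]:
GGGGGG
GGGGGG
GGGGGG
GGGGGG
GGGGGG
GGGGGG
GGGGGG

Answer: 28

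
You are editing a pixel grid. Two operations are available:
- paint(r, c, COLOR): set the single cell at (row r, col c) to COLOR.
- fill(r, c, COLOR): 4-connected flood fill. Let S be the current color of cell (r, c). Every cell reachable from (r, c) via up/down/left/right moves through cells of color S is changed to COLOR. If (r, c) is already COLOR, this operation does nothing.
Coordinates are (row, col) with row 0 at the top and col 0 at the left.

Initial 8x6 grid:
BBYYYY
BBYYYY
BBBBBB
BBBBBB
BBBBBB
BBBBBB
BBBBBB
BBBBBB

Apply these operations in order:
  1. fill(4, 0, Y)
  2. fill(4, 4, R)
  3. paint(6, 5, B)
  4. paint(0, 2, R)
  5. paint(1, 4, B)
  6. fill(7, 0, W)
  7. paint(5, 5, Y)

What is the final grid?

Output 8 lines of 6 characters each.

Answer: WWWWWW
WWWWBW
WWWWWW
WWWWWW
WWWWWW
WWWWWY
WWWWWB
WWWWWW

Derivation:
After op 1 fill(4,0,Y) [40 cells changed]:
YYYYYY
YYYYYY
YYYYYY
YYYYYY
YYYYYY
YYYYYY
YYYYYY
YYYYYY
After op 2 fill(4,4,R) [48 cells changed]:
RRRRRR
RRRRRR
RRRRRR
RRRRRR
RRRRRR
RRRRRR
RRRRRR
RRRRRR
After op 3 paint(6,5,B):
RRRRRR
RRRRRR
RRRRRR
RRRRRR
RRRRRR
RRRRRR
RRRRRB
RRRRRR
After op 4 paint(0,2,R):
RRRRRR
RRRRRR
RRRRRR
RRRRRR
RRRRRR
RRRRRR
RRRRRB
RRRRRR
After op 5 paint(1,4,B):
RRRRRR
RRRRBR
RRRRRR
RRRRRR
RRRRRR
RRRRRR
RRRRRB
RRRRRR
After op 6 fill(7,0,W) [46 cells changed]:
WWWWWW
WWWWBW
WWWWWW
WWWWWW
WWWWWW
WWWWWW
WWWWWB
WWWWWW
After op 7 paint(5,5,Y):
WWWWWW
WWWWBW
WWWWWW
WWWWWW
WWWWWW
WWWWWY
WWWWWB
WWWWWW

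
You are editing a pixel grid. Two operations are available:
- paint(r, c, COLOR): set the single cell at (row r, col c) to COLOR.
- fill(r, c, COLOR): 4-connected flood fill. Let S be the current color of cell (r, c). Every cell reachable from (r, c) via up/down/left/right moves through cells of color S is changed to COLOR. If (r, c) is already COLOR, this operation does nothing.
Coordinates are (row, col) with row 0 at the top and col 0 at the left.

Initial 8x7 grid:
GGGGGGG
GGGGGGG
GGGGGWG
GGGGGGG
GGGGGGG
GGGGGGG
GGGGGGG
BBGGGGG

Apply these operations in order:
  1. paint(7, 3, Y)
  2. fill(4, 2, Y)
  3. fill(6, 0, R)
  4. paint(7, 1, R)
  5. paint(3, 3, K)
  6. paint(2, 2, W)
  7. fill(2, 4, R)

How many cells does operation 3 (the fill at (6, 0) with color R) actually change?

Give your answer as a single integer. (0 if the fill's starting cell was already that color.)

After op 1 paint(7,3,Y):
GGGGGGG
GGGGGGG
GGGGGWG
GGGGGGG
GGGGGGG
GGGGGGG
GGGGGGG
BBGYGGG
After op 2 fill(4,2,Y) [52 cells changed]:
YYYYYYY
YYYYYYY
YYYYYWY
YYYYYYY
YYYYYYY
YYYYYYY
YYYYYYY
BBYYYYY
After op 3 fill(6,0,R) [53 cells changed]:
RRRRRRR
RRRRRRR
RRRRRWR
RRRRRRR
RRRRRRR
RRRRRRR
RRRRRRR
BBRRRRR

Answer: 53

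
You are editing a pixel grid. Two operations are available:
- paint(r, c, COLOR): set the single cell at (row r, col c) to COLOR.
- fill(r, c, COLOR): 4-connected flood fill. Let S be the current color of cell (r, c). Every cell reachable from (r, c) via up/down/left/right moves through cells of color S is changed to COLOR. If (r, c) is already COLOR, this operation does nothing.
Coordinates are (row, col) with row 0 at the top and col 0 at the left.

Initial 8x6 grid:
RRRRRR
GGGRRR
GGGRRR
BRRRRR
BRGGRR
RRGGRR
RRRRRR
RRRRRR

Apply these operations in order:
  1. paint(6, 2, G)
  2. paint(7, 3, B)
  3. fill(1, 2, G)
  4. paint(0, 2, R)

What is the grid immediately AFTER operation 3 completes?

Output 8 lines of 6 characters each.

After op 1 paint(6,2,G):
RRRRRR
GGGRRR
GGGRRR
BRRRRR
BRGGRR
RRGGRR
RRGRRR
RRRRRR
After op 2 paint(7,3,B):
RRRRRR
GGGRRR
GGGRRR
BRRRRR
BRGGRR
RRGGRR
RRGRRR
RRRBRR
After op 3 fill(1,2,G) [0 cells changed]:
RRRRRR
GGGRRR
GGGRRR
BRRRRR
BRGGRR
RRGGRR
RRGRRR
RRRBRR

Answer: RRRRRR
GGGRRR
GGGRRR
BRRRRR
BRGGRR
RRGGRR
RRGRRR
RRRBRR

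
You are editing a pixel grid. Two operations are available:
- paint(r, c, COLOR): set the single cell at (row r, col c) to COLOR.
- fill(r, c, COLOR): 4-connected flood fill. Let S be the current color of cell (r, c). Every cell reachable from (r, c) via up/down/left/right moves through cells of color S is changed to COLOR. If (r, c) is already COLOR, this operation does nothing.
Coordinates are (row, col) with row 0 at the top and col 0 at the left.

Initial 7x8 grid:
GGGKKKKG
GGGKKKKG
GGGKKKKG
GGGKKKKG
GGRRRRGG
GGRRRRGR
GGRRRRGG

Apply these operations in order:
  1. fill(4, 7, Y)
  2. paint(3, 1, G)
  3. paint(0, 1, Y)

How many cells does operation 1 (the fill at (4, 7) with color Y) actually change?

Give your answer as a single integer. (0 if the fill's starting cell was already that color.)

After op 1 fill(4,7,Y) [9 cells changed]:
GGGKKKKY
GGGKKKKY
GGGKKKKY
GGGKKKKY
GGRRRRYY
GGRRRRYR
GGRRRRYY

Answer: 9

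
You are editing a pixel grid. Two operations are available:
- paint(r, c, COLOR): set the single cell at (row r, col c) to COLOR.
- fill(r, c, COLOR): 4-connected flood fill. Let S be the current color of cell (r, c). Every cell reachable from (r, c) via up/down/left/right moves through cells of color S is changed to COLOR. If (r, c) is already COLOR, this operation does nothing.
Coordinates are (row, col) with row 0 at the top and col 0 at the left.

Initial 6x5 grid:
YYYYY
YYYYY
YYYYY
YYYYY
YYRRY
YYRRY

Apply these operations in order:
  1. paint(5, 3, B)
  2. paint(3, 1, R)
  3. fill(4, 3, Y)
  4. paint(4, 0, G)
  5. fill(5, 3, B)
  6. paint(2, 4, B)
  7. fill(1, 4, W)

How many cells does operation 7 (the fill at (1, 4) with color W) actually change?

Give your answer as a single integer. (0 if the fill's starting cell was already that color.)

Answer: 26

Derivation:
After op 1 paint(5,3,B):
YYYYY
YYYYY
YYYYY
YYYYY
YYRRY
YYRBY
After op 2 paint(3,1,R):
YYYYY
YYYYY
YYYYY
YRYYY
YYRRY
YYRBY
After op 3 fill(4,3,Y) [3 cells changed]:
YYYYY
YYYYY
YYYYY
YRYYY
YYYYY
YYYBY
After op 4 paint(4,0,G):
YYYYY
YYYYY
YYYYY
YRYYY
GYYYY
YYYBY
After op 5 fill(5,3,B) [0 cells changed]:
YYYYY
YYYYY
YYYYY
YRYYY
GYYYY
YYYBY
After op 6 paint(2,4,B):
YYYYY
YYYYY
YYYYB
YRYYY
GYYYY
YYYBY
After op 7 fill(1,4,W) [26 cells changed]:
WWWWW
WWWWW
WWWWB
WRWWW
GWWWW
WWWBW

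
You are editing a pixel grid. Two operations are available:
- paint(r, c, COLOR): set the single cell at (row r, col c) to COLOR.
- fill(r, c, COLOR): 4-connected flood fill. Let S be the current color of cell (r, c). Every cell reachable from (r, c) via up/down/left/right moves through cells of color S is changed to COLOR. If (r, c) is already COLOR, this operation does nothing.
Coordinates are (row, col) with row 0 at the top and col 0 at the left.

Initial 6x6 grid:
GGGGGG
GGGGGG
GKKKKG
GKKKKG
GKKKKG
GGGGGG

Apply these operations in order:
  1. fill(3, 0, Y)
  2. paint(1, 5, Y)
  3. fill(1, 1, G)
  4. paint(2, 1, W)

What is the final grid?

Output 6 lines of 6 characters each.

Answer: GGGGGG
GGGGGG
GWKKKG
GKKKKG
GKKKKG
GGGGGG

Derivation:
After op 1 fill(3,0,Y) [24 cells changed]:
YYYYYY
YYYYYY
YKKKKY
YKKKKY
YKKKKY
YYYYYY
After op 2 paint(1,5,Y):
YYYYYY
YYYYYY
YKKKKY
YKKKKY
YKKKKY
YYYYYY
After op 3 fill(1,1,G) [24 cells changed]:
GGGGGG
GGGGGG
GKKKKG
GKKKKG
GKKKKG
GGGGGG
After op 4 paint(2,1,W):
GGGGGG
GGGGGG
GWKKKG
GKKKKG
GKKKKG
GGGGGG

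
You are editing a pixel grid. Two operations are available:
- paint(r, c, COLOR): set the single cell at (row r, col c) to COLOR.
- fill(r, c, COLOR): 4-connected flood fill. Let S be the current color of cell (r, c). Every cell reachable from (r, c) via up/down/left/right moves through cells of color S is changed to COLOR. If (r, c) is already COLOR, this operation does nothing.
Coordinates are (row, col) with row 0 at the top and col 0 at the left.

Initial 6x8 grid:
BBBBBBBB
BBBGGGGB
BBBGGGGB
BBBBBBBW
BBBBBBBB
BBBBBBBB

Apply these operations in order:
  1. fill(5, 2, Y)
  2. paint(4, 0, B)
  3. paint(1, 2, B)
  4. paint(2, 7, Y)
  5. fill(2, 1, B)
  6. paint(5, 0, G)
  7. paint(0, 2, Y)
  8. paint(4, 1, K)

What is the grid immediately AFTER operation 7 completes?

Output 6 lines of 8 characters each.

After op 1 fill(5,2,Y) [39 cells changed]:
YYYYYYYY
YYYGGGGY
YYYGGGGY
YYYYYYYW
YYYYYYYY
YYYYYYYY
After op 2 paint(4,0,B):
YYYYYYYY
YYYGGGGY
YYYGGGGY
YYYYYYYW
BYYYYYYY
YYYYYYYY
After op 3 paint(1,2,B):
YYYYYYYY
YYBGGGGY
YYYGGGGY
YYYYYYYW
BYYYYYYY
YYYYYYYY
After op 4 paint(2,7,Y):
YYYYYYYY
YYBGGGGY
YYYGGGGY
YYYYYYYW
BYYYYYYY
YYYYYYYY
After op 5 fill(2,1,B) [37 cells changed]:
BBBBBBBB
BBBGGGGB
BBBGGGGB
BBBBBBBW
BBBBBBBB
BBBBBBBB
After op 6 paint(5,0,G):
BBBBBBBB
BBBGGGGB
BBBGGGGB
BBBBBBBW
BBBBBBBB
GBBBBBBB
After op 7 paint(0,2,Y):
BBYBBBBB
BBBGGGGB
BBBGGGGB
BBBBBBBW
BBBBBBBB
GBBBBBBB

Answer: BBYBBBBB
BBBGGGGB
BBBGGGGB
BBBBBBBW
BBBBBBBB
GBBBBBBB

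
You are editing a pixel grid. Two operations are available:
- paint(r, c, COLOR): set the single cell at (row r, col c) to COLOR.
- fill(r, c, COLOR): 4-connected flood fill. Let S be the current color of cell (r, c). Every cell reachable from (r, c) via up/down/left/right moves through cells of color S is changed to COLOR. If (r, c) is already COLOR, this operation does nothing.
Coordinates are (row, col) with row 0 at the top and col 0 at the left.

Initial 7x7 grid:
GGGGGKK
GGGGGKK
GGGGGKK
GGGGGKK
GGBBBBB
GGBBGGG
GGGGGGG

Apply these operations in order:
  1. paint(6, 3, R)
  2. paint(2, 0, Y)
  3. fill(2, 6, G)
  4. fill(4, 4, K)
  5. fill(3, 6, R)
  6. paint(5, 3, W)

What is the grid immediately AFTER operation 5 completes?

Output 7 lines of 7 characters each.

Answer: RRRRRRR
RRRRRRR
YRRRRRR
RRRRRRR
RRKKKKK
RRKKGGG
RRRRGGG

Derivation:
After op 1 paint(6,3,R):
GGGGGKK
GGGGGKK
GGGGGKK
GGGGGKK
GGBBBBB
GGBBGGG
GGGRGGG
After op 2 paint(2,0,Y):
GGGGGKK
GGGGGKK
YGGGGKK
GGGGGKK
GGBBBBB
GGBBGGG
GGGRGGG
After op 3 fill(2,6,G) [8 cells changed]:
GGGGGGG
GGGGGGG
YGGGGGG
GGGGGGG
GGBBBBB
GGBBGGG
GGGRGGG
After op 4 fill(4,4,K) [7 cells changed]:
GGGGGGG
GGGGGGG
YGGGGGG
GGGGGGG
GGKKKKK
GGKKGGG
GGGRGGG
After op 5 fill(3,6,R) [34 cells changed]:
RRRRRRR
RRRRRRR
YRRRRRR
RRRRRRR
RRKKKKK
RRKKGGG
RRRRGGG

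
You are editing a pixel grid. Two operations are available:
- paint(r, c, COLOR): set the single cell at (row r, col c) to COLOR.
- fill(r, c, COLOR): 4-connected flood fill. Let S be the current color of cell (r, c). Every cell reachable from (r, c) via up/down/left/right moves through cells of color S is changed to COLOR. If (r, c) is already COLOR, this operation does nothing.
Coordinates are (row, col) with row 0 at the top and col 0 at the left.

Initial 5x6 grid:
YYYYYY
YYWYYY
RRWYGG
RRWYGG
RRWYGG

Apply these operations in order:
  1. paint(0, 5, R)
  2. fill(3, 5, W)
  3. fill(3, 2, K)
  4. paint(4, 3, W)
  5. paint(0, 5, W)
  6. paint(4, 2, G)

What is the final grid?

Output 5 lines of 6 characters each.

After op 1 paint(0,5,R):
YYYYYR
YYWYYY
RRWYGG
RRWYGG
RRWYGG
After op 2 fill(3,5,W) [6 cells changed]:
YYYYYR
YYWYYY
RRWYWW
RRWYWW
RRWYWW
After op 3 fill(3,2,K) [4 cells changed]:
YYYYYR
YYKYYY
RRKYWW
RRKYWW
RRKYWW
After op 4 paint(4,3,W):
YYYYYR
YYKYYY
RRKYWW
RRKYWW
RRKWWW
After op 5 paint(0,5,W):
YYYYYW
YYKYYY
RRKYWW
RRKYWW
RRKWWW
After op 6 paint(4,2,G):
YYYYYW
YYKYYY
RRKYWW
RRKYWW
RRGWWW

Answer: YYYYYW
YYKYYY
RRKYWW
RRKYWW
RRGWWW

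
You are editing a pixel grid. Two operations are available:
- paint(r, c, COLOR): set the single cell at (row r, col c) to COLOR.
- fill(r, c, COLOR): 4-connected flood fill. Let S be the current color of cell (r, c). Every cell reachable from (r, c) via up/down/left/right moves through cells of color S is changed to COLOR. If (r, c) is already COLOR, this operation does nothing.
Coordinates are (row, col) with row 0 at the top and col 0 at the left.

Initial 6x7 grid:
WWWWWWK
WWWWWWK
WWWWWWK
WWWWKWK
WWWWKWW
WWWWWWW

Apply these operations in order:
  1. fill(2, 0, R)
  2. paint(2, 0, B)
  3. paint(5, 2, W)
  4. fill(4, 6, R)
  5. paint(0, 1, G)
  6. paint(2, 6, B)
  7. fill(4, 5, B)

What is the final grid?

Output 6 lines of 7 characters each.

Answer: BGBBBBK
BBBBBBK
BBBBBBB
BBBBKBK
BBBBKBB
BBWBBBB

Derivation:
After op 1 fill(2,0,R) [36 cells changed]:
RRRRRRK
RRRRRRK
RRRRRRK
RRRRKRK
RRRRKRR
RRRRRRR
After op 2 paint(2,0,B):
RRRRRRK
RRRRRRK
BRRRRRK
RRRRKRK
RRRRKRR
RRRRRRR
After op 3 paint(5,2,W):
RRRRRRK
RRRRRRK
BRRRRRK
RRRRKRK
RRRRKRR
RRWRRRR
After op 4 fill(4,6,R) [0 cells changed]:
RRRRRRK
RRRRRRK
BRRRRRK
RRRRKRK
RRRRKRR
RRWRRRR
After op 5 paint(0,1,G):
RGRRRRK
RRRRRRK
BRRRRRK
RRRRKRK
RRRRKRR
RRWRRRR
After op 6 paint(2,6,B):
RGRRRRK
RRRRRRK
BRRRRRB
RRRRKRK
RRRRKRR
RRWRRRR
After op 7 fill(4,5,B) [33 cells changed]:
BGBBBBK
BBBBBBK
BBBBBBB
BBBBKBK
BBBBKBB
BBWBBBB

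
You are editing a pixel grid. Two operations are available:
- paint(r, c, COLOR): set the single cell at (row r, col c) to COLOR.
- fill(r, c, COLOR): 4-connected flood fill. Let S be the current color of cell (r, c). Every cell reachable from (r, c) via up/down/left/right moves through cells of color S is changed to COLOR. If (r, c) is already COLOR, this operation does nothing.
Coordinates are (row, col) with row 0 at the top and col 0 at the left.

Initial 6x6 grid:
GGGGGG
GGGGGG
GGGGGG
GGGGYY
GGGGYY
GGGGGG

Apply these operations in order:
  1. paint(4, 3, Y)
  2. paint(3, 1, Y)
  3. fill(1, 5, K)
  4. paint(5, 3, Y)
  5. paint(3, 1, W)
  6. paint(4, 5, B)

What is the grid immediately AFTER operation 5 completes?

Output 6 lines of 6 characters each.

After op 1 paint(4,3,Y):
GGGGGG
GGGGGG
GGGGGG
GGGGYY
GGGYYY
GGGGGG
After op 2 paint(3,1,Y):
GGGGGG
GGGGGG
GGGGGG
GYGGYY
GGGYYY
GGGGGG
After op 3 fill(1,5,K) [30 cells changed]:
KKKKKK
KKKKKK
KKKKKK
KYKKYY
KKKYYY
KKKKKK
After op 4 paint(5,3,Y):
KKKKKK
KKKKKK
KKKKKK
KYKKYY
KKKYYY
KKKYKK
After op 5 paint(3,1,W):
KKKKKK
KKKKKK
KKKKKK
KWKKYY
KKKYYY
KKKYKK

Answer: KKKKKK
KKKKKK
KKKKKK
KWKKYY
KKKYYY
KKKYKK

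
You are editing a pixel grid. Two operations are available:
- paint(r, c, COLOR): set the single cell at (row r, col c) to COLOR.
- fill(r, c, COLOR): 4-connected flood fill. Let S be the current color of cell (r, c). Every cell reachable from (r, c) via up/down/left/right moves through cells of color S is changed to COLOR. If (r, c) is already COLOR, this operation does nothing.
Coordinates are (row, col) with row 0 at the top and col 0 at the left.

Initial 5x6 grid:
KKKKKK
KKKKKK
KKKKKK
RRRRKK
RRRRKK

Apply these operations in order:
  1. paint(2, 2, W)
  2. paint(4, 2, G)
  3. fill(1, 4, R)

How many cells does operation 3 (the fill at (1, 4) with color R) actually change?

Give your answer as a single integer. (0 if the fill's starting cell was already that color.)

Answer: 21

Derivation:
After op 1 paint(2,2,W):
KKKKKK
KKKKKK
KKWKKK
RRRRKK
RRRRKK
After op 2 paint(4,2,G):
KKKKKK
KKKKKK
KKWKKK
RRRRKK
RRGRKK
After op 3 fill(1,4,R) [21 cells changed]:
RRRRRR
RRRRRR
RRWRRR
RRRRRR
RRGRRR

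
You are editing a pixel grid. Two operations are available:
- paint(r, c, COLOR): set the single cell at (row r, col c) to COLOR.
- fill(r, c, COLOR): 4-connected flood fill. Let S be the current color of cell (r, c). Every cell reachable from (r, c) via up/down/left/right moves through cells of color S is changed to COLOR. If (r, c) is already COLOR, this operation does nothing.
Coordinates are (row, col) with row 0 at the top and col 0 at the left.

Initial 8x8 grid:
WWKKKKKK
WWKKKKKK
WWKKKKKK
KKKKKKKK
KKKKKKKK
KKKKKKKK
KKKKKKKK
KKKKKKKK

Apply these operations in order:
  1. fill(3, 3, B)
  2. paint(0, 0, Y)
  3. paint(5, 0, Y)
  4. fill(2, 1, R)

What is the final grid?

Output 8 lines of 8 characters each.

Answer: YRBBBBBB
RRBBBBBB
RRBBBBBB
BBBBBBBB
BBBBBBBB
YBBBBBBB
BBBBBBBB
BBBBBBBB

Derivation:
After op 1 fill(3,3,B) [58 cells changed]:
WWBBBBBB
WWBBBBBB
WWBBBBBB
BBBBBBBB
BBBBBBBB
BBBBBBBB
BBBBBBBB
BBBBBBBB
After op 2 paint(0,0,Y):
YWBBBBBB
WWBBBBBB
WWBBBBBB
BBBBBBBB
BBBBBBBB
BBBBBBBB
BBBBBBBB
BBBBBBBB
After op 3 paint(5,0,Y):
YWBBBBBB
WWBBBBBB
WWBBBBBB
BBBBBBBB
BBBBBBBB
YBBBBBBB
BBBBBBBB
BBBBBBBB
After op 4 fill(2,1,R) [5 cells changed]:
YRBBBBBB
RRBBBBBB
RRBBBBBB
BBBBBBBB
BBBBBBBB
YBBBBBBB
BBBBBBBB
BBBBBBBB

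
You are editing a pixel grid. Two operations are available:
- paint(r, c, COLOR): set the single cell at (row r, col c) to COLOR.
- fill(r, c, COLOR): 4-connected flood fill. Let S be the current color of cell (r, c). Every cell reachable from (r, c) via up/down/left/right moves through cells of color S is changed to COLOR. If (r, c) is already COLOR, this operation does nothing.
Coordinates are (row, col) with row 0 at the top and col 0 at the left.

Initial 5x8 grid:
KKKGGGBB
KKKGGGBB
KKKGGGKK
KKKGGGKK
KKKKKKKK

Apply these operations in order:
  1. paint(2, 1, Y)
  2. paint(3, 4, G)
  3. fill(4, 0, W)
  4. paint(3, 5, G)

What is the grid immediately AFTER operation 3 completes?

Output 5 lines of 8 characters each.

Answer: WWWGGGBB
WWWGGGBB
WYWGGGWW
WWWGGGWW
WWWWWWWW

Derivation:
After op 1 paint(2,1,Y):
KKKGGGBB
KKKGGGBB
KYKGGGKK
KKKGGGKK
KKKKKKKK
After op 2 paint(3,4,G):
KKKGGGBB
KKKGGGBB
KYKGGGKK
KKKGGGKK
KKKKKKKK
After op 3 fill(4,0,W) [23 cells changed]:
WWWGGGBB
WWWGGGBB
WYWGGGWW
WWWGGGWW
WWWWWWWW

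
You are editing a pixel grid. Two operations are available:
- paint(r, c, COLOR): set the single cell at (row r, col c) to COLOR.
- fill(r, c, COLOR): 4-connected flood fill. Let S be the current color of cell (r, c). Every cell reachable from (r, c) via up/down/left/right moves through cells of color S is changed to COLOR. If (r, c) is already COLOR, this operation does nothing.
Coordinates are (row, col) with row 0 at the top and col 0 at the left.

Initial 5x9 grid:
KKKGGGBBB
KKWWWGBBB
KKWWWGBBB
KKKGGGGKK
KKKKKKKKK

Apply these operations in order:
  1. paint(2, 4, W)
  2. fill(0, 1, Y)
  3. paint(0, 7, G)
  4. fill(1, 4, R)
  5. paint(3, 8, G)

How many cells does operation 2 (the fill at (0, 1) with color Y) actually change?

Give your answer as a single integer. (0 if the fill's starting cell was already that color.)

Answer: 21

Derivation:
After op 1 paint(2,4,W):
KKKGGGBBB
KKWWWGBBB
KKWWWGBBB
KKKGGGGKK
KKKKKKKKK
After op 2 fill(0,1,Y) [21 cells changed]:
YYYGGGBBB
YYWWWGBBB
YYWWWGBBB
YYYGGGGYY
YYYYYYYYY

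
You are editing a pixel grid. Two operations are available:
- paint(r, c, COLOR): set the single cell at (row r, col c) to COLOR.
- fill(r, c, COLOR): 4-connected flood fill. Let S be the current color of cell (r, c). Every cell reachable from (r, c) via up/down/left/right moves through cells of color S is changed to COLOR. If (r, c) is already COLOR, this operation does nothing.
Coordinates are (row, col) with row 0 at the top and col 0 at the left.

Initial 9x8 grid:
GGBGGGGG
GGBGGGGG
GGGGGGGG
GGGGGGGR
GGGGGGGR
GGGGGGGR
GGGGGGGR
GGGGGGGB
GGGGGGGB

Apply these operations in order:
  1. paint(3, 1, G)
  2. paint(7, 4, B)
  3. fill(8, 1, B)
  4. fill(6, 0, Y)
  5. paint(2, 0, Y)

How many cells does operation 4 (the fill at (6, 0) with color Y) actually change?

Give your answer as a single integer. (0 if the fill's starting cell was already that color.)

Answer: 68

Derivation:
After op 1 paint(3,1,G):
GGBGGGGG
GGBGGGGG
GGGGGGGG
GGGGGGGR
GGGGGGGR
GGGGGGGR
GGGGGGGR
GGGGGGGB
GGGGGGGB
After op 2 paint(7,4,B):
GGBGGGGG
GGBGGGGG
GGGGGGGG
GGGGGGGR
GGGGGGGR
GGGGGGGR
GGGGGGGR
GGGGBGGB
GGGGGGGB
After op 3 fill(8,1,B) [63 cells changed]:
BBBBBBBB
BBBBBBBB
BBBBBBBB
BBBBBBBR
BBBBBBBR
BBBBBBBR
BBBBBBBR
BBBBBBBB
BBBBBBBB
After op 4 fill(6,0,Y) [68 cells changed]:
YYYYYYYY
YYYYYYYY
YYYYYYYY
YYYYYYYR
YYYYYYYR
YYYYYYYR
YYYYYYYR
YYYYYYYY
YYYYYYYY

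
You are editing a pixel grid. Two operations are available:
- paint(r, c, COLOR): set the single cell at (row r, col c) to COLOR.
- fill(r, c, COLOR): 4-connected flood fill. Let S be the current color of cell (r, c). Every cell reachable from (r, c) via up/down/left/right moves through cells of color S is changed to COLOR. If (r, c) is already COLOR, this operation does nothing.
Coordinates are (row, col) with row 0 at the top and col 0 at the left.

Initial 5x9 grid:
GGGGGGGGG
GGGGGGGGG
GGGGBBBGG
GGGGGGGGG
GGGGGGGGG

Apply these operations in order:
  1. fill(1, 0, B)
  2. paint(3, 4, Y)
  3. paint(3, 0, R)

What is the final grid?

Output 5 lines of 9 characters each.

Answer: BBBBBBBBB
BBBBBBBBB
BBBBBBBBB
RBBBYBBBB
BBBBBBBBB

Derivation:
After op 1 fill(1,0,B) [42 cells changed]:
BBBBBBBBB
BBBBBBBBB
BBBBBBBBB
BBBBBBBBB
BBBBBBBBB
After op 2 paint(3,4,Y):
BBBBBBBBB
BBBBBBBBB
BBBBBBBBB
BBBBYBBBB
BBBBBBBBB
After op 3 paint(3,0,R):
BBBBBBBBB
BBBBBBBBB
BBBBBBBBB
RBBBYBBBB
BBBBBBBBB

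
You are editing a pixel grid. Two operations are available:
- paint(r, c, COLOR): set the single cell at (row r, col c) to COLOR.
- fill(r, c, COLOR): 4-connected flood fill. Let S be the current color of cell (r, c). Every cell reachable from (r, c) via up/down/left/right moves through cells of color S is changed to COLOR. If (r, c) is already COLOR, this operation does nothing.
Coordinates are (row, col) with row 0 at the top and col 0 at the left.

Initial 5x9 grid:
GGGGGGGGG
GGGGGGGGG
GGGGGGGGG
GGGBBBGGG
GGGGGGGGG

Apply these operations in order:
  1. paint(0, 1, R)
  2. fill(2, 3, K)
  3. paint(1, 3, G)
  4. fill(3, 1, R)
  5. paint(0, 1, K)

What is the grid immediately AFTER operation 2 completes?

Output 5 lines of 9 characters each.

Answer: KRKKKKKKK
KKKKKKKKK
KKKKKKKKK
KKKBBBKKK
KKKKKKKKK

Derivation:
After op 1 paint(0,1,R):
GRGGGGGGG
GGGGGGGGG
GGGGGGGGG
GGGBBBGGG
GGGGGGGGG
After op 2 fill(2,3,K) [41 cells changed]:
KRKKKKKKK
KKKKKKKKK
KKKKKKKKK
KKKBBBKKK
KKKKKKKKK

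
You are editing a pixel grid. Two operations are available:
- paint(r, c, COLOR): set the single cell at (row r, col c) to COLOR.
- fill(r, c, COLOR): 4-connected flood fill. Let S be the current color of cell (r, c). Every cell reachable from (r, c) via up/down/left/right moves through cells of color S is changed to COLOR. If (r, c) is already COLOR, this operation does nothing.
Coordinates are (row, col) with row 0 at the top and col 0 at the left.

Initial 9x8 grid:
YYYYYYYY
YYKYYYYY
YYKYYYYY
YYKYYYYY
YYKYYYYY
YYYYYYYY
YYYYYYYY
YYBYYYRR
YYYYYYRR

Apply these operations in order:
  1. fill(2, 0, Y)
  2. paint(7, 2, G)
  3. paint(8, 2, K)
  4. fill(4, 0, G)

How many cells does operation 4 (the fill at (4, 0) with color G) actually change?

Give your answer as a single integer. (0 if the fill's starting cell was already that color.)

After op 1 fill(2,0,Y) [0 cells changed]:
YYYYYYYY
YYKYYYYY
YYKYYYYY
YYKYYYYY
YYKYYYYY
YYYYYYYY
YYYYYYYY
YYBYYYRR
YYYYYYRR
After op 2 paint(7,2,G):
YYYYYYYY
YYKYYYYY
YYKYYYYY
YYKYYYYY
YYKYYYYY
YYYYYYYY
YYYYYYYY
YYGYYYRR
YYYYYYRR
After op 3 paint(8,2,K):
YYYYYYYY
YYKYYYYY
YYKYYYYY
YYKYYYYY
YYKYYYYY
YYYYYYYY
YYYYYYYY
YYGYYYRR
YYKYYYRR
After op 4 fill(4,0,G) [62 cells changed]:
GGGGGGGG
GGKGGGGG
GGKGGGGG
GGKGGGGG
GGKGGGGG
GGGGGGGG
GGGGGGGG
GGGGGGRR
GGKGGGRR

Answer: 62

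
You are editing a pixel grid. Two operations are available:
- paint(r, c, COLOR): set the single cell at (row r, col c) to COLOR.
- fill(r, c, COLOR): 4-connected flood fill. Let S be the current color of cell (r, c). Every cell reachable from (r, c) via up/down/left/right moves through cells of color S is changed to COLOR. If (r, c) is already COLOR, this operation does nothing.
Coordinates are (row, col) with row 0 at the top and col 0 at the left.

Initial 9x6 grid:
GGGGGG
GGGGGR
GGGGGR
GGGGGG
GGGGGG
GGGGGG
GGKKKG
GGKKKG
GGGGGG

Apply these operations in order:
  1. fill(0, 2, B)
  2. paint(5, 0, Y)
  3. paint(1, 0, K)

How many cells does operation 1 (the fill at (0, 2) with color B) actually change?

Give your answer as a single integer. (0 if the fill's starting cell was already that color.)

After op 1 fill(0,2,B) [46 cells changed]:
BBBBBB
BBBBBR
BBBBBR
BBBBBB
BBBBBB
BBBBBB
BBKKKB
BBKKKB
BBBBBB

Answer: 46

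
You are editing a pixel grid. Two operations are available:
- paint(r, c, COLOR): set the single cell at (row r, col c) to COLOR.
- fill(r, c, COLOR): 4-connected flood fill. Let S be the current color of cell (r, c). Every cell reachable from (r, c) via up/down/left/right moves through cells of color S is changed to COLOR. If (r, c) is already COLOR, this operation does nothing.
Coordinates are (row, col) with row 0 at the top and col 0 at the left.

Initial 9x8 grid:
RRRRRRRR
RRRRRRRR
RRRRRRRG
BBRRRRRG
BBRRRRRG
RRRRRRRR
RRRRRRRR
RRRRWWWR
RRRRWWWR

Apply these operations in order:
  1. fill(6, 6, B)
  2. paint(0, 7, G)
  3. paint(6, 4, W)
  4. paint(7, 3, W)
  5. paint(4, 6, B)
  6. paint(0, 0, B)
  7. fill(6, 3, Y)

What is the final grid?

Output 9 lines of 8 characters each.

Answer: YYYYYYYG
YYYYYYYY
YYYYYYYG
YYYYYYYG
YYYYYYYG
YYYYYYYY
YYYYWYYY
YYYWWWWY
YYYYWWWY

Derivation:
After op 1 fill(6,6,B) [59 cells changed]:
BBBBBBBB
BBBBBBBB
BBBBBBBG
BBBBBBBG
BBBBBBBG
BBBBBBBB
BBBBBBBB
BBBBWWWB
BBBBWWWB
After op 2 paint(0,7,G):
BBBBBBBG
BBBBBBBB
BBBBBBBG
BBBBBBBG
BBBBBBBG
BBBBBBBB
BBBBBBBB
BBBBWWWB
BBBBWWWB
After op 3 paint(6,4,W):
BBBBBBBG
BBBBBBBB
BBBBBBBG
BBBBBBBG
BBBBBBBG
BBBBBBBB
BBBBWBBB
BBBBWWWB
BBBBWWWB
After op 4 paint(7,3,W):
BBBBBBBG
BBBBBBBB
BBBBBBBG
BBBBBBBG
BBBBBBBG
BBBBBBBB
BBBBWBBB
BBBWWWWB
BBBBWWWB
After op 5 paint(4,6,B):
BBBBBBBG
BBBBBBBB
BBBBBBBG
BBBBBBBG
BBBBBBBG
BBBBBBBB
BBBBWBBB
BBBWWWWB
BBBBWWWB
After op 6 paint(0,0,B):
BBBBBBBG
BBBBBBBB
BBBBBBBG
BBBBBBBG
BBBBBBBG
BBBBBBBB
BBBBWBBB
BBBWWWWB
BBBBWWWB
After op 7 fill(6,3,Y) [60 cells changed]:
YYYYYYYG
YYYYYYYY
YYYYYYYG
YYYYYYYG
YYYYYYYG
YYYYYYYY
YYYYWYYY
YYYWWWWY
YYYYWWWY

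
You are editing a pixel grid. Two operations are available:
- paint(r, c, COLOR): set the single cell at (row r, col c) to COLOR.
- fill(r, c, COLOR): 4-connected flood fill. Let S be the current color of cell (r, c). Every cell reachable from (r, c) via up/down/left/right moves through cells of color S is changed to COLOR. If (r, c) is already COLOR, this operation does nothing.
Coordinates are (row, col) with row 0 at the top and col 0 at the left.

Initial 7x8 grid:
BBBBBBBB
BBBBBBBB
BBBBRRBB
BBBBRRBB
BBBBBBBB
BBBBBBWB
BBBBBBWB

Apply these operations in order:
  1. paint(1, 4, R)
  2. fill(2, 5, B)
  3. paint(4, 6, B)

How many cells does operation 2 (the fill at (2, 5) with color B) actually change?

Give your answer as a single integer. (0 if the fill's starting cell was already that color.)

Answer: 5

Derivation:
After op 1 paint(1,4,R):
BBBBBBBB
BBBBRBBB
BBBBRRBB
BBBBRRBB
BBBBBBBB
BBBBBBWB
BBBBBBWB
After op 2 fill(2,5,B) [5 cells changed]:
BBBBBBBB
BBBBBBBB
BBBBBBBB
BBBBBBBB
BBBBBBBB
BBBBBBWB
BBBBBBWB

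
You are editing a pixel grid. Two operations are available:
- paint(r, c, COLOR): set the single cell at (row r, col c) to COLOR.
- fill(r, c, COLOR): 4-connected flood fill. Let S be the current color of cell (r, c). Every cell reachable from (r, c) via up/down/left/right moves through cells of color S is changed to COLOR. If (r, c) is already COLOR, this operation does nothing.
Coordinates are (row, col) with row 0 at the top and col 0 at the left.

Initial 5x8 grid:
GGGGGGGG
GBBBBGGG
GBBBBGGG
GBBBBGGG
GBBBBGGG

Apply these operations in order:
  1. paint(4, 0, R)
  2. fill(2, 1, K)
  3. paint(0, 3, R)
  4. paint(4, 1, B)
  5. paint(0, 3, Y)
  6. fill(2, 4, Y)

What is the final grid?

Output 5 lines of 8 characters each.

Answer: GGGYGGGG
GYYYYGGG
GYYYYGGG
GYYYYGGG
RBYYYGGG

Derivation:
After op 1 paint(4,0,R):
GGGGGGGG
GBBBBGGG
GBBBBGGG
GBBBBGGG
RBBBBGGG
After op 2 fill(2,1,K) [16 cells changed]:
GGGGGGGG
GKKKKGGG
GKKKKGGG
GKKKKGGG
RKKKKGGG
After op 3 paint(0,3,R):
GGGRGGGG
GKKKKGGG
GKKKKGGG
GKKKKGGG
RKKKKGGG
After op 4 paint(4,1,B):
GGGRGGGG
GKKKKGGG
GKKKKGGG
GKKKKGGG
RBKKKGGG
After op 5 paint(0,3,Y):
GGGYGGGG
GKKKKGGG
GKKKKGGG
GKKKKGGG
RBKKKGGG
After op 6 fill(2,4,Y) [15 cells changed]:
GGGYGGGG
GYYYYGGG
GYYYYGGG
GYYYYGGG
RBYYYGGG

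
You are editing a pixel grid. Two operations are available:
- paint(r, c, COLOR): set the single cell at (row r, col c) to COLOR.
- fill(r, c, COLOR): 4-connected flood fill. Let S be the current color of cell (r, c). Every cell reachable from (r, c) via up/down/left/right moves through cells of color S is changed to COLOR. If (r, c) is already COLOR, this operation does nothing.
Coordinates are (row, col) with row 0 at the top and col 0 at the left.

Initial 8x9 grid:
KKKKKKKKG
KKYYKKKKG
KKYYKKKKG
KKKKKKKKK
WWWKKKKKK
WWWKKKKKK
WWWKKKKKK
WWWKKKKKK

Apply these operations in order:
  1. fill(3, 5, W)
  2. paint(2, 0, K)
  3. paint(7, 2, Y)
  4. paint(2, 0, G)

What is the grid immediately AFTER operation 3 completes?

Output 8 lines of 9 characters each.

After op 1 fill(3,5,W) [53 cells changed]:
WWWWWWWWG
WWYYWWWWG
WWYYWWWWG
WWWWWWWWW
WWWWWWWWW
WWWWWWWWW
WWWWWWWWW
WWWWWWWWW
After op 2 paint(2,0,K):
WWWWWWWWG
WWYYWWWWG
KWYYWWWWG
WWWWWWWWW
WWWWWWWWW
WWWWWWWWW
WWWWWWWWW
WWWWWWWWW
After op 3 paint(7,2,Y):
WWWWWWWWG
WWYYWWWWG
KWYYWWWWG
WWWWWWWWW
WWWWWWWWW
WWWWWWWWW
WWWWWWWWW
WWYWWWWWW

Answer: WWWWWWWWG
WWYYWWWWG
KWYYWWWWG
WWWWWWWWW
WWWWWWWWW
WWWWWWWWW
WWWWWWWWW
WWYWWWWWW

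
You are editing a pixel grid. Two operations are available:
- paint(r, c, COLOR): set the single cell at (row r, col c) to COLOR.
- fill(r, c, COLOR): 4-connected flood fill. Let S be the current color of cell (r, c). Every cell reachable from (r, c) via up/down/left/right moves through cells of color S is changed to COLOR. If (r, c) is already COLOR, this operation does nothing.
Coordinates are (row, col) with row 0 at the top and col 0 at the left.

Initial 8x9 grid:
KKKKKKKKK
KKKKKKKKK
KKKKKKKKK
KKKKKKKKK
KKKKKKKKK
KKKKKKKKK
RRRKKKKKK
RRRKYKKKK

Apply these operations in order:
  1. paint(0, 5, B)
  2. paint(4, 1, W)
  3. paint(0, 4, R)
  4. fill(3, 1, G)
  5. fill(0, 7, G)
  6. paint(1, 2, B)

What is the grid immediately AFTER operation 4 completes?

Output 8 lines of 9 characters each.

After op 1 paint(0,5,B):
KKKKKBKKK
KKKKKKKKK
KKKKKKKKK
KKKKKKKKK
KKKKKKKKK
KKKKKKKKK
RRRKKKKKK
RRRKYKKKK
After op 2 paint(4,1,W):
KKKKKBKKK
KKKKKKKKK
KKKKKKKKK
KKKKKKKKK
KWKKKKKKK
KKKKKKKKK
RRRKKKKKK
RRRKYKKKK
After op 3 paint(0,4,R):
KKKKRBKKK
KKKKKKKKK
KKKKKKKKK
KKKKKKKKK
KWKKKKKKK
KKKKKKKKK
RRRKKKKKK
RRRKYKKKK
After op 4 fill(3,1,G) [62 cells changed]:
GGGGRBGGG
GGGGGGGGG
GGGGGGGGG
GGGGGGGGG
GWGGGGGGG
GGGGGGGGG
RRRGGGGGG
RRRGYGGGG

Answer: GGGGRBGGG
GGGGGGGGG
GGGGGGGGG
GGGGGGGGG
GWGGGGGGG
GGGGGGGGG
RRRGGGGGG
RRRGYGGGG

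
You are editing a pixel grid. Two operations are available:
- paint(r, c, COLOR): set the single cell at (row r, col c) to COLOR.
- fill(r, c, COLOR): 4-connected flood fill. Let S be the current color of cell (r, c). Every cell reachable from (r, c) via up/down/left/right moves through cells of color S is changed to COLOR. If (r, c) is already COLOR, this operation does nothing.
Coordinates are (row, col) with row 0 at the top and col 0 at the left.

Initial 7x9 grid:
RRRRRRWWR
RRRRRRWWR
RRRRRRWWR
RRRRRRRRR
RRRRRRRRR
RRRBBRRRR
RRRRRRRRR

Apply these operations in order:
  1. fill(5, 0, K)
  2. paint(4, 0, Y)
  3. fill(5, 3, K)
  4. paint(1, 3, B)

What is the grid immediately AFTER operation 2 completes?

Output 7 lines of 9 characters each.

After op 1 fill(5,0,K) [55 cells changed]:
KKKKKKWWK
KKKKKKWWK
KKKKKKWWK
KKKKKKKKK
KKKKKKKKK
KKKBBKKKK
KKKKKKKKK
After op 2 paint(4,0,Y):
KKKKKKWWK
KKKKKKWWK
KKKKKKWWK
KKKKKKKKK
YKKKKKKKK
KKKBBKKKK
KKKKKKKKK

Answer: KKKKKKWWK
KKKKKKWWK
KKKKKKWWK
KKKKKKKKK
YKKKKKKKK
KKKBBKKKK
KKKKKKKKK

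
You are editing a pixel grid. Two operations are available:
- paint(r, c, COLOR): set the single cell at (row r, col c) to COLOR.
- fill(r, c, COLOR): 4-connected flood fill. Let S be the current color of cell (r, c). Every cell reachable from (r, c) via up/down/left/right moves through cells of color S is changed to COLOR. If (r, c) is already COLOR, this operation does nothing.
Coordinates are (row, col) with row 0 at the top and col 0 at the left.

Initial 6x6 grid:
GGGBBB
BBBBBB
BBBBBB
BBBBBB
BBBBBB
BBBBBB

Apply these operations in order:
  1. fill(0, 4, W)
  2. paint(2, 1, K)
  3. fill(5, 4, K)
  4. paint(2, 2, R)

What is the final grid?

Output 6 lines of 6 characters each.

After op 1 fill(0,4,W) [33 cells changed]:
GGGWWW
WWWWWW
WWWWWW
WWWWWW
WWWWWW
WWWWWW
After op 2 paint(2,1,K):
GGGWWW
WWWWWW
WKWWWW
WWWWWW
WWWWWW
WWWWWW
After op 3 fill(5,4,K) [32 cells changed]:
GGGKKK
KKKKKK
KKKKKK
KKKKKK
KKKKKK
KKKKKK
After op 4 paint(2,2,R):
GGGKKK
KKKKKK
KKRKKK
KKKKKK
KKKKKK
KKKKKK

Answer: GGGKKK
KKKKKK
KKRKKK
KKKKKK
KKKKKK
KKKKKK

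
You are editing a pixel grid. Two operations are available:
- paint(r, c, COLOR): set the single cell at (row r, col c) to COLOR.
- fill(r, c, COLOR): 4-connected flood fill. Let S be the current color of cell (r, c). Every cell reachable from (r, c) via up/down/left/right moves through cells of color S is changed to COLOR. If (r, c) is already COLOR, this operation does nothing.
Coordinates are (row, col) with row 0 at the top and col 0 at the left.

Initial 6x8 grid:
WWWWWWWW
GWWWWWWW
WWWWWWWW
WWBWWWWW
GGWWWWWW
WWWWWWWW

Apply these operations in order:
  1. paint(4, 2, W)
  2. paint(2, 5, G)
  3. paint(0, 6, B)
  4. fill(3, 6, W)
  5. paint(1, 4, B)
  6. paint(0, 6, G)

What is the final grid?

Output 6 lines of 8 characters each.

After op 1 paint(4,2,W):
WWWWWWWW
GWWWWWWW
WWWWWWWW
WWBWWWWW
GGWWWWWW
WWWWWWWW
After op 2 paint(2,5,G):
WWWWWWWW
GWWWWWWW
WWWWWGWW
WWBWWWWW
GGWWWWWW
WWWWWWWW
After op 3 paint(0,6,B):
WWWWWWBW
GWWWWWWW
WWWWWGWW
WWBWWWWW
GGWWWWWW
WWWWWWWW
After op 4 fill(3,6,W) [0 cells changed]:
WWWWWWBW
GWWWWWWW
WWWWWGWW
WWBWWWWW
GGWWWWWW
WWWWWWWW
After op 5 paint(1,4,B):
WWWWWWBW
GWWWBWWW
WWWWWGWW
WWBWWWWW
GGWWWWWW
WWWWWWWW
After op 6 paint(0,6,G):
WWWWWWGW
GWWWBWWW
WWWWWGWW
WWBWWWWW
GGWWWWWW
WWWWWWWW

Answer: WWWWWWGW
GWWWBWWW
WWWWWGWW
WWBWWWWW
GGWWWWWW
WWWWWWWW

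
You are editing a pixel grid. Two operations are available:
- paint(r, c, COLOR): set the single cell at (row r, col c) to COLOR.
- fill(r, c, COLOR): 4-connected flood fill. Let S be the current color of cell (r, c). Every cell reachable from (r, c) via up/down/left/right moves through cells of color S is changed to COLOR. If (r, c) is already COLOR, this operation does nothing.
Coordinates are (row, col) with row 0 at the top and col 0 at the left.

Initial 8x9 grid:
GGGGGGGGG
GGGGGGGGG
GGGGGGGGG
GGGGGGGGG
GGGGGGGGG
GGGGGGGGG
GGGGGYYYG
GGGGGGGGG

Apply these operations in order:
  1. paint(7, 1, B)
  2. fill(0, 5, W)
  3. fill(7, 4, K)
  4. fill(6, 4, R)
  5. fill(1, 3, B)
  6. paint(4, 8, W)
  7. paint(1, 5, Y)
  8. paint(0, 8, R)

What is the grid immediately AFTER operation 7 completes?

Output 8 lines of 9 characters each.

After op 1 paint(7,1,B):
GGGGGGGGG
GGGGGGGGG
GGGGGGGGG
GGGGGGGGG
GGGGGGGGG
GGGGGGGGG
GGGGGYYYG
GBGGGGGGG
After op 2 fill(0,5,W) [68 cells changed]:
WWWWWWWWW
WWWWWWWWW
WWWWWWWWW
WWWWWWWWW
WWWWWWWWW
WWWWWWWWW
WWWWWYYYW
WBWWWWWWW
After op 3 fill(7,4,K) [68 cells changed]:
KKKKKKKKK
KKKKKKKKK
KKKKKKKKK
KKKKKKKKK
KKKKKKKKK
KKKKKKKKK
KKKKKYYYK
KBKKKKKKK
After op 4 fill(6,4,R) [68 cells changed]:
RRRRRRRRR
RRRRRRRRR
RRRRRRRRR
RRRRRRRRR
RRRRRRRRR
RRRRRRRRR
RRRRRYYYR
RBRRRRRRR
After op 5 fill(1,3,B) [68 cells changed]:
BBBBBBBBB
BBBBBBBBB
BBBBBBBBB
BBBBBBBBB
BBBBBBBBB
BBBBBBBBB
BBBBBYYYB
BBBBBBBBB
After op 6 paint(4,8,W):
BBBBBBBBB
BBBBBBBBB
BBBBBBBBB
BBBBBBBBB
BBBBBBBBW
BBBBBBBBB
BBBBBYYYB
BBBBBBBBB
After op 7 paint(1,5,Y):
BBBBBBBBB
BBBBBYBBB
BBBBBBBBB
BBBBBBBBB
BBBBBBBBW
BBBBBBBBB
BBBBBYYYB
BBBBBBBBB

Answer: BBBBBBBBB
BBBBBYBBB
BBBBBBBBB
BBBBBBBBB
BBBBBBBBW
BBBBBBBBB
BBBBBYYYB
BBBBBBBBB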